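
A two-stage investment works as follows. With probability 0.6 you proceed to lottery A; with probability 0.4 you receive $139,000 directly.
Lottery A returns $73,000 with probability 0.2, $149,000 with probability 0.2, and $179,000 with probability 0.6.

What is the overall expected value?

$146,680

EV(A) = 0.2 × 73000 + 0.2 × 149000 + 0.6 × 179000 = 14600 + 29800 + 107400 = 151800
Branch B: 139000 (certain)
Overall = 0.6 × 151800 + 0.4 × 139000 = 91080 + 55600 = 146680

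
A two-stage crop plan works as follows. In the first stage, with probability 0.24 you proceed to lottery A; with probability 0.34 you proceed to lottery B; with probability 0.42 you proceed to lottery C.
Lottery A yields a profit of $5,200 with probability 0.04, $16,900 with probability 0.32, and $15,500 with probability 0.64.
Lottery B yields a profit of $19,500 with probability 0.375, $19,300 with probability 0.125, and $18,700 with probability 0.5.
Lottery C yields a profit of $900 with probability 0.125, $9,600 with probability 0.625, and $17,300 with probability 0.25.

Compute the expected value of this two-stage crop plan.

$14,597.89

EV(A) = 0.04 × 5200 + 0.32 × 16900 + 0.64 × 15500 = 208 + 5408 + 9920 = 15536
EV(B) = 0.375 × 19500 + 0.125 × 19300 + 0.5 × 18700 = 7312.5 + 2412.5 + 9350 = 19075
EV(C) = 0.125 × 900 + 0.625 × 9600 + 0.25 × 17300 = 112.5 + 6000 + 4325 = 10437.5
Overall = 0.24 × 15536 + 0.34 × 19075 + 0.42 × 10437.5 = 3728.64 + 6485.5 + 4383.75 = 14597.89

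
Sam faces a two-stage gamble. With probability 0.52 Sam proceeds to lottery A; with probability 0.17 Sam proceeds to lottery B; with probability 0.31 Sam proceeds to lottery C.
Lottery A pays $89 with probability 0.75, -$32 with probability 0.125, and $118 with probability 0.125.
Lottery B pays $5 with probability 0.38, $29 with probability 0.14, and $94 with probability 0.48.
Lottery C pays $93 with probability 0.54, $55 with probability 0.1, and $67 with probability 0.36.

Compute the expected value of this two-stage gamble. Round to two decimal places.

EV(A) = 0.75 × 89 + 0.125 × (-32) + 0.125 × 118 = 66.75 − 4 + 14.75 = 77.5
EV(B) = 0.38 × 5 + 0.14 × 29 + 0.48 × 94 = 1.9 + 4.06 + 45.12 = 51.08
EV(C) = 0.54 × 93 + 0.1 × 55 + 0.36 × 67 = 50.22 + 5.5 + 24.12 = 79.84
Overall = 0.52 × 77.5 + 0.17 × 51.08 + 0.31 × 79.84 = 40.3 + 8.6836 + 24.7504 = 73.734

$73.73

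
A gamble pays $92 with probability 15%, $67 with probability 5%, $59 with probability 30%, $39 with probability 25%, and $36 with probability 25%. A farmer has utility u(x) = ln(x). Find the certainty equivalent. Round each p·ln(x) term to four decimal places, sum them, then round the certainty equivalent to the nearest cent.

$50.58

E[u] = 0.15·ln(92) + 0.05·ln(67) + 0.3·ln(59) + 0.25·ln(39) + 0.25·ln(36) = 0.6783 + 0.2102 + 1.2233 + 0.9159 + 0.8959 = 3.9236
CE = e^3.9236 ≈ 50.58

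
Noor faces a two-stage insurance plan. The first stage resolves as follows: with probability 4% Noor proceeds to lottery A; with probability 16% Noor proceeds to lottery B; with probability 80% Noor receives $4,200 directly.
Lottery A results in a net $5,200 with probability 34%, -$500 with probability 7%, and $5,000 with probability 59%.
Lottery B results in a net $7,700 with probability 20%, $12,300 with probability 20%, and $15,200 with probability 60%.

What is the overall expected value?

$5,646.52

EV(A) = 0.34 × 5200 + 0.07 × (-500) + 0.59 × 5000 = 1768 − 35 + 2950 = 4683
EV(B) = 0.2 × 7700 + 0.2 × 12300 + 0.6 × 15200 = 1540 + 2460 + 9120 = 13120
Branch C: 4200 (certain)
Overall = 0.04 × 4683 + 0.16 × 13120 + 0.8 × 4200 = 187.32 + 2099.2 + 3360 = 5646.52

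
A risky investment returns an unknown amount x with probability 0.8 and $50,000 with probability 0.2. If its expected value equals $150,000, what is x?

x = $175,000

0.8·x + 0.2·50000 = 150000
0.8·x = 150000 − 10000 = 140000
x = 140000 / 0.8 = 175000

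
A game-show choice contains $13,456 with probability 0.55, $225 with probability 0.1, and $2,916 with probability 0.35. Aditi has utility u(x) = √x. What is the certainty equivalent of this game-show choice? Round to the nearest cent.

$7,089.64

E[u] = 0.55·√13456 + 0.1·√225 + 0.35·√2916 = 0.55·116 + 0.1·15 + 0.35·54 = 84.2
CE = (84.2)² = 7089.64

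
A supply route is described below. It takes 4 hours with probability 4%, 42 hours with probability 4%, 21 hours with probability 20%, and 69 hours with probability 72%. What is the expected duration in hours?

55.72 hours

EV = 0.04 × 4 + 0.04 × 42 + 0.2 × 21 + 0.72 × 69 = 0.16 + 1.68 + 4.2 + 49.68 = 55.72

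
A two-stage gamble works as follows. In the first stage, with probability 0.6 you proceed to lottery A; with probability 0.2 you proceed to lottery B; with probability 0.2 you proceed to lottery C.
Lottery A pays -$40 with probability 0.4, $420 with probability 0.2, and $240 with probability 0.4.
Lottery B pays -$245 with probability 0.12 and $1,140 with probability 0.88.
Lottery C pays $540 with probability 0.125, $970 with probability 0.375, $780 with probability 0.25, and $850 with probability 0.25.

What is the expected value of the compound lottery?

$460.91

EV(A) = 0.4 × (-40) + 0.2 × 420 + 0.4 × 240 = -16 + 84 + 96 = 164
EV(B) = 0.12 × (-245) + 0.88 × 1140 = -29.4 + 1003.2 = 973.8
EV(C) = 0.125 × 540 + 0.375 × 970 + 0.25 × 780 + 0.25 × 850 = 67.5 + 363.75 + 195 + 212.5 = 838.75
Overall = 0.6 × 164 + 0.2 × 973.8 + 0.2 × 838.75 = 98.4 + 194.76 + 167.75 = 460.91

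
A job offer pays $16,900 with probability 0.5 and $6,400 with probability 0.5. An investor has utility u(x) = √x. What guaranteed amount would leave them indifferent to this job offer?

$11,025

E[u] = 0.5·√16900 + 0.5·√6400 = 0.5·130 + 0.5·80 = 105
CE = (105)² = 11025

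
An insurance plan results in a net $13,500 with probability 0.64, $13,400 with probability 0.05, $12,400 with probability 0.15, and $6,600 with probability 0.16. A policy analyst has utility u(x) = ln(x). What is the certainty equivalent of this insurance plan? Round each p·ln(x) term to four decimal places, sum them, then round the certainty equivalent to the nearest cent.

$11,883.43

E[u] = 0.64·ln(13500) + 0.05·ln(13400) + 0.15·ln(12400) + 0.16·ln(6600) = 6.0867 + 0.4752 + 1.4138 + 1.4072 = 9.3829
CE = e^9.3829 ≈ 11883.43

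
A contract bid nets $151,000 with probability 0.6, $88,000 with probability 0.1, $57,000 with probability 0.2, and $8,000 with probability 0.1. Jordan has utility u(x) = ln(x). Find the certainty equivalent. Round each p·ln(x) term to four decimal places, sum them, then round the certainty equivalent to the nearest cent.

E[u] = 0.6·ln(151000) + 0.1·ln(88000) + 0.2·ln(57000) + 0.1·ln(8000) = 7.1550 + 1.1385 + 2.1902 + 0.8987 = 11.3824
CE = e^11.3824 ≈ 87763.41

$87,763.41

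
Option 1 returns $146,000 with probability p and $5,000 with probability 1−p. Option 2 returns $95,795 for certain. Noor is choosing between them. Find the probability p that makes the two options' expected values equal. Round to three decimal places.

p·146000 + (1−p)·5000 = 95795
141000p + 5000 = 95795
p = (95795 − 5000) / 141000

p = 0.644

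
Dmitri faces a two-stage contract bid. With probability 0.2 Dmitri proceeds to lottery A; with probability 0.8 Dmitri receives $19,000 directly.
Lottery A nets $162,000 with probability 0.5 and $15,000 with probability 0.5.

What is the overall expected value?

$32,900

EV(A) = 0.5 × 162000 + 0.5 × 15000 = 81000 + 7500 = 88500
Branch B: 19000 (certain)
Overall = 0.2 × 88500 + 0.8 × 19000 = 17700 + 15200 = 32900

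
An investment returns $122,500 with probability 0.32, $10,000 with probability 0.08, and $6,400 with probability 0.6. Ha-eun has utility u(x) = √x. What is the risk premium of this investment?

E[u] = 0.32·√122500 + 0.08·√10000 + 0.6·√6400 = 0.32·350 + 0.08·100 + 0.6·80 = 168
CE = (168)² = 28224
Risk premium = EV − CE = 43840 − 28224 = 15616

$15,616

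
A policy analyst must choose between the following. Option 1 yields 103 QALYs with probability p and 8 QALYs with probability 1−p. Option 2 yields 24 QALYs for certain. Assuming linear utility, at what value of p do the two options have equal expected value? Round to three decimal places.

p = 0.168

p·103 + (1−p)·8 = 24
95p + 8 = 24
p = (24 − 8) / 95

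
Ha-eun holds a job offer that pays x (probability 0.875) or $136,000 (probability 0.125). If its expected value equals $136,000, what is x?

0.875·x + 0.125·136000 = 136000
0.875·x = 136000 − 17000 = 119000
x = 119000 / 0.875 = 136000

x = $136,000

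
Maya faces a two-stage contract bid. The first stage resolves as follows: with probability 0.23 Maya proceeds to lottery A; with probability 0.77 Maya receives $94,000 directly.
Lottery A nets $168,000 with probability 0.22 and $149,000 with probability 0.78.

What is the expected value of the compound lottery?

EV(A) = 0.22 × 168000 + 0.78 × 149000 = 36960 + 116220 = 153180
Branch B: 94000 (certain)
Overall = 0.23 × 153180 + 0.77 × 94000 = 35231.4 + 72380 = 107611.4

$107,611.40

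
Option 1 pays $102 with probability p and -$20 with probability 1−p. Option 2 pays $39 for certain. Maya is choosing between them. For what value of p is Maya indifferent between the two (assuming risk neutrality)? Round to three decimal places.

p = 0.484

p·102 + (1−p)·(-20) = 39
122p − 20 = 39
p = (39 + 20) / 122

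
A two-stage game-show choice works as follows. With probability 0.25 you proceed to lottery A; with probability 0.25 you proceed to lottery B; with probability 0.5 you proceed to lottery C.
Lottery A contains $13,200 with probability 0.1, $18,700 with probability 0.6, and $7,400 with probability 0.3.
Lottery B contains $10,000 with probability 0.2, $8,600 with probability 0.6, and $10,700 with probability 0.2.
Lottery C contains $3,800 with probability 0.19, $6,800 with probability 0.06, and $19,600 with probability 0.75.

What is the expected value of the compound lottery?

EV(A) = 0.1 × 13200 + 0.6 × 18700 + 0.3 × 7400 = 1320 + 11220 + 2220 = 14760
EV(B) = 0.2 × 10000 + 0.6 × 8600 + 0.2 × 10700 = 2000 + 5160 + 2140 = 9300
EV(C) = 0.19 × 3800 + 0.06 × 6800 + 0.75 × 19600 = 722 + 408 + 14700 = 15830
Overall = 0.25 × 14760 + 0.25 × 9300 + 0.5 × 15830 = 3690 + 2325 + 7915 = 13930

$13,930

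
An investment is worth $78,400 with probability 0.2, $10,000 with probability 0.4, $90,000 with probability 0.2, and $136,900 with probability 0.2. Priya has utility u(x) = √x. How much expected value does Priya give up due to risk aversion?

$12,160

E[u] = 0.2·√78400 + 0.4·√10000 + 0.2·√90000 + 0.2·√136900 = 0.2·280 + 0.4·100 + 0.2·300 + 0.2·370 = 230
CE = (230)² = 52900
Risk premium = EV − CE = 65060 − 52900 = 12160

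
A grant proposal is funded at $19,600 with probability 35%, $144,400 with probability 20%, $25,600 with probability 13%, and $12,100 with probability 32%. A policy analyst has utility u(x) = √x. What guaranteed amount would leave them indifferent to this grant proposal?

E[u] = 0.35·√19600 + 0.2·√144400 + 0.13·√25600 + 0.32·√12100 = 0.35·140 + 0.2·380 + 0.13·160 + 0.32·110 = 181
CE = (181)² = 32761

$32,761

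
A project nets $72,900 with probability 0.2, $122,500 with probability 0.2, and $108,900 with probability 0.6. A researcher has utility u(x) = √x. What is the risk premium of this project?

E[u] = 0.2·√72900 + 0.2·√122500 + 0.6·√108900 = 0.2·270 + 0.2·350 + 0.6·330 = 322
CE = (322)² = 103684
Risk premium = EV − CE = 104420 − 103684 = 736

$736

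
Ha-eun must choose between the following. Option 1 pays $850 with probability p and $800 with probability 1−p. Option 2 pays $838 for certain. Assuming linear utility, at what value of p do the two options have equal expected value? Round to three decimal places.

p·850 + (1−p)·800 = 838
50p + 800 = 838
p = (838 − 800) / 50

p = 0.760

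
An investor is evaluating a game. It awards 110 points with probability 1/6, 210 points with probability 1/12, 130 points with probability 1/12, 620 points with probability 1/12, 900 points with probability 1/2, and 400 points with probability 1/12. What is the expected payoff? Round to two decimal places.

EV = 1/6 × 110 + 1/12 × 210 + 1/12 × 130 + 1/12 × 620 + 1/2 × 900 + 1/12 × 400 = 18.3333 + 17.5 + 10.8333 + 51.6667 + 450 + 33.3333 = 581.6667

581.67 points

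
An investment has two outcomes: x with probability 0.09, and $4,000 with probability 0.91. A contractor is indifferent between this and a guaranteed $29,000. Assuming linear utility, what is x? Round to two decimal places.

0.09·x + 0.91·4000 = 29000
0.09·x = 29000 − 3640 = 25360
x = 25360 / 0.09 = 281777.7778

x = $281,777.78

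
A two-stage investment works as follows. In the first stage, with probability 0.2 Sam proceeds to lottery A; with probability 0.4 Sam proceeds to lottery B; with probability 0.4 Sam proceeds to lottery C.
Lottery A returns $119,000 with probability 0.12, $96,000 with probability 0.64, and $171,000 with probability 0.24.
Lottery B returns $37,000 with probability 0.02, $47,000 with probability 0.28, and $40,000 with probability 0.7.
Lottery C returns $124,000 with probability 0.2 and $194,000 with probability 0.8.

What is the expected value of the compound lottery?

$112,112

EV(A) = 0.12 × 119000 + 0.64 × 96000 + 0.24 × 171000 = 14280 + 61440 + 41040 = 116760
EV(B) = 0.02 × 37000 + 0.28 × 47000 + 0.7 × 40000 = 740 + 13160 + 28000 = 41900
EV(C) = 0.2 × 124000 + 0.8 × 194000 = 24800 + 155200 = 180000
Overall = 0.2 × 116760 + 0.4 × 41900 + 0.4 × 180000 = 23352 + 16760 + 72000 = 112112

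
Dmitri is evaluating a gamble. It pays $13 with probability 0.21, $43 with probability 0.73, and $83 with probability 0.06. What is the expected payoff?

EV = 0.21 × 13 + 0.73 × 43 + 0.06 × 83 = 2.73 + 31.39 + 4.98 = 39.1

$39.10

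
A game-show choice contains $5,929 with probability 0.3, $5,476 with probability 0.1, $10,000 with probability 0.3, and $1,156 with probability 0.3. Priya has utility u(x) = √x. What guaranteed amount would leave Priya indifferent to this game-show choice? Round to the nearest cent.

E[u] = 0.3·√5929 + 0.1·√5476 + 0.3·√10000 + 0.3·√1156 = 0.3·77 + 0.1·74 + 0.3·100 + 0.3·34 = 70.7
CE = (70.7)² = 4998.49

$4,998.49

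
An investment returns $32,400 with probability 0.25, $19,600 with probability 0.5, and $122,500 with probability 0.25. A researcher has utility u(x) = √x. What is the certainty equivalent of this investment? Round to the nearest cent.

E[u] = 0.25·√32400 + 0.5·√19600 + 0.25·√122500 = 0.25·180 + 0.5·140 + 0.25·350 = 202.5
CE = (202.5)² = 41006.25

$41,006.25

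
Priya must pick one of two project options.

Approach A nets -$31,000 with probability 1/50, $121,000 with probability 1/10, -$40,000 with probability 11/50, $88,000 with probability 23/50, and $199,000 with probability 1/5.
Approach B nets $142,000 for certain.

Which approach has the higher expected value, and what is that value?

Approach B ($142,000)

Approach A = 1/50 × (-31000) + 1/10 × 121000 + 11/50 × (-40000) + 23/50 × 88000 + 1/5 × 199000 = -620 + 12100 − 8800 + 40480 + 39800 = 82960
Approach B: 142000 (certain)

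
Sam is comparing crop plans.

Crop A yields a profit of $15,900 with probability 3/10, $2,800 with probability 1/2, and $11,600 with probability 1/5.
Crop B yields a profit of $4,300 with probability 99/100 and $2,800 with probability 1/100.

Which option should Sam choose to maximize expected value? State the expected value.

Crop A = 3/10 × 15900 + 1/2 × 2800 + 1/5 × 11600 = 4770 + 1400 + 2320 = 8490
Crop B = 99/100 × 4300 + 1/100 × 2800 = 4257 + 28 = 4285

Crop A ($8,490)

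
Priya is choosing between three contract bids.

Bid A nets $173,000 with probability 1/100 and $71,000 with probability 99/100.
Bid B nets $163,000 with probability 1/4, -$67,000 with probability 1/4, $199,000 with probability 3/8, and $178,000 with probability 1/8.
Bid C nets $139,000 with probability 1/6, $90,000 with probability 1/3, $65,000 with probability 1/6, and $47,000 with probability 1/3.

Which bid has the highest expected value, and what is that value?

Bid B ($120,875)

Bid A = 1/100 × 173000 + 99/100 × 71000 = 1730 + 70290 = 72020
Bid B = 1/4 × 163000 + 1/4 × (-67000) + 3/8 × 199000 + 1/8 × 178000 = 40750 − 16750 + 74625 + 22250 = 120875
Bid C = 1/6 × 139000 + 1/3 × 90000 + 1/6 × 65000 + 1/3 × 47000 = 23166.6667 + 30000 + 10833.3333 + 15666.6667 = 79666.6667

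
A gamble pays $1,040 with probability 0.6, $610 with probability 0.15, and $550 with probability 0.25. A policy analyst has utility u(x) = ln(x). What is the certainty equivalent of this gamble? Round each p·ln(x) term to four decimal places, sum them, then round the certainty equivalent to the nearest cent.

E[u] = 0.6·ln(1040) + 0.15·ln(610) + 0.25·ln(550) = 4.1682 + 0.9620 + 1.5775 = 6.7077
CE = e^6.7077 ≈ 818.69

$818.69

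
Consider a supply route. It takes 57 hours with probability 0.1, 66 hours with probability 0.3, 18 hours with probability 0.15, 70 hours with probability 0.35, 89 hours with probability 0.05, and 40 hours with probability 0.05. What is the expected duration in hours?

EV = 0.1 × 57 + 0.3 × 66 + 0.15 × 18 + 0.35 × 70 + 0.05 × 89 + 0.05 × 40 = 5.7 + 19.8 + 2.7 + 24.5 + 4.45 + 2 = 59.15

59.15 hours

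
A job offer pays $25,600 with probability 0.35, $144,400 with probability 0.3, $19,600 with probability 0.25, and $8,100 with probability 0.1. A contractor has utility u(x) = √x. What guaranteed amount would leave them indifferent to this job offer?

E[u] = 0.35·√25600 + 0.3·√144400 + 0.25·√19600 + 0.1·√8100 = 0.35·160 + 0.3·380 + 0.25·140 + 0.1·90 = 214
CE = (214)² = 45796

$45,796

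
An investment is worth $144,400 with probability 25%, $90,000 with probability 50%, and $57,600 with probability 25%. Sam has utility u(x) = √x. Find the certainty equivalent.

$93,025

E[u] = 0.25·√144400 + 0.5·√90000 + 0.25·√57600 = 0.25·380 + 0.5·300 + 0.25·240 = 305
CE = (305)² = 93025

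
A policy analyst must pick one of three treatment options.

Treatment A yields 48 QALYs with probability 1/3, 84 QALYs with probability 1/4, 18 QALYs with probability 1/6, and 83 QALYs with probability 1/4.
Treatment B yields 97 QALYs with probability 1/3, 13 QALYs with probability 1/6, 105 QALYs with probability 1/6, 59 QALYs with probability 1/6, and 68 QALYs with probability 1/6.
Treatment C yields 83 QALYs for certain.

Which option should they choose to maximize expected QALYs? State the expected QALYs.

Treatment C (83 QALYs)

Treatment A = 1/3 × 48 + 1/4 × 84 + 1/6 × 18 + 1/4 × 83 = 16 + 21 + 3 + 20.75 = 60.75
Treatment B = 1/3 × 97 + 1/6 × 13 + 1/6 × 105 + 1/6 × 59 + 1/6 × 68 = 32.3333 + 2.1667 + 17.5 + 9.8333 + 11.3333 = 73.1667
Treatment C: 83 (certain)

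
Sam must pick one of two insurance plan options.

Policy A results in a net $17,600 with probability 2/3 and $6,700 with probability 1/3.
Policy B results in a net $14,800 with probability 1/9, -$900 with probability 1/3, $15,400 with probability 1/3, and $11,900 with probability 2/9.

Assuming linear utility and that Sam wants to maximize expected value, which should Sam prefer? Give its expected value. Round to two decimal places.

Policy A = 2/3 × 17600 + 1/3 × 6700 = 11733.3333 + 2233.3333 = 13966.6667
Policy B = 1/9 × 14800 + 1/3 × (-900) + 1/3 × 15400 + 2/9 × 11900 = 1644.4444 − 300 + 5133.3333 + 2644.4444 = 9122.2222

Policy A ($13,966.67)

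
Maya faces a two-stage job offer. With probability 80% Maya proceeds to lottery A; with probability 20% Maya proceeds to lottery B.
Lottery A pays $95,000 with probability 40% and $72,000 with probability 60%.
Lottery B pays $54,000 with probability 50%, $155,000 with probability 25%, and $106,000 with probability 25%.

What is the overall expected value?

EV(A) = 0.4 × 95000 + 0.6 × 72000 = 38000 + 43200 = 81200
EV(B) = 0.5 × 54000 + 0.25 × 155000 + 0.25 × 106000 = 27000 + 38750 + 26500 = 92250
Overall = 0.8 × 81200 + 0.2 × 92250 = 64960 + 18450 = 83410

$83,410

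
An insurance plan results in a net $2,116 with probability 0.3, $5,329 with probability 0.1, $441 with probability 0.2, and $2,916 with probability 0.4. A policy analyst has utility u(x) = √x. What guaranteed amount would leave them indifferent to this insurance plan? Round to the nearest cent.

$2,199.61

E[u] = 0.3·√2116 + 0.1·√5329 + 0.2·√441 + 0.4·√2916 = 0.3·46 + 0.1·73 + 0.2·21 + 0.4·54 = 46.9
CE = (46.9)² = 2199.61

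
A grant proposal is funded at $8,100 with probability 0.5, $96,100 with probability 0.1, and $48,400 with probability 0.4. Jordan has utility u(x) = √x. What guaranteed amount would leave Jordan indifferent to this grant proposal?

E[u] = 0.5·√8100 + 0.1·√96100 + 0.4·√48400 = 0.5·90 + 0.1·310 + 0.4·220 = 164
CE = (164)² = 26896

$26,896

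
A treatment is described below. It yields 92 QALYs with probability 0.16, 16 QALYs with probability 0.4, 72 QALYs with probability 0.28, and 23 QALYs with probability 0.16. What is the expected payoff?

EV = 0.16 × 92 + 0.4 × 16 + 0.28 × 72 + 0.16 × 23 = 14.72 + 6.4 + 20.16 + 3.68 = 44.96

44.96 QALYs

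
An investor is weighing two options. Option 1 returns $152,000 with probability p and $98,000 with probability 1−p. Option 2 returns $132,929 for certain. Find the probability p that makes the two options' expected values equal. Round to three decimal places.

p = 0.647

p·152000 + (1−p)·98000 = 132929
54000p + 98000 = 132929
p = (132929 − 98000) / 54000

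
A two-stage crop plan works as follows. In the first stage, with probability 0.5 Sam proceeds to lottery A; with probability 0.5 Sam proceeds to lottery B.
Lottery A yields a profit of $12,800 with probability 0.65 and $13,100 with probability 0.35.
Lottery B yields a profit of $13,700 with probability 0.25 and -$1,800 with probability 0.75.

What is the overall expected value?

EV(A) = 0.65 × 12800 + 0.35 × 13100 = 8320 + 4585 = 12905
EV(B) = 0.25 × 13700 + 0.75 × (-1800) = 3425 − 1350 = 2075
Overall = 0.5 × 12905 + 0.5 × 2075 = 6452.5 + 1037.5 = 7490

$7,490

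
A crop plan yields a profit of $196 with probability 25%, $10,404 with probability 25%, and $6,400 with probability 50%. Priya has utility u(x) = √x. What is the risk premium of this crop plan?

E[u] = 0.25·√196 + 0.25·√10404 + 0.5·√6400 = 0.25·14 + 0.25·102 + 0.5·80 = 69
CE = (69)² = 4761
Risk premium = EV − CE = 5850 − 4761 = 1089

$1,089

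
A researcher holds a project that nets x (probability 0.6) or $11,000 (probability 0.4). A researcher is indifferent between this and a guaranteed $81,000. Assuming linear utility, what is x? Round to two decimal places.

0.6·x + 0.4·11000 = 81000
0.6·x = 81000 − 4400 = 76600
x = 76600 / 0.6 = 127666.6667

x = $127,666.67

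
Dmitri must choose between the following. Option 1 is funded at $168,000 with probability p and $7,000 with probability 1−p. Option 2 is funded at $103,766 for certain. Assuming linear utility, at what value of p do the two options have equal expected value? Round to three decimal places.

p·168000 + (1−p)·7000 = 103766
161000p + 7000 = 103766
p = (103766 − 7000) / 161000

p = 0.601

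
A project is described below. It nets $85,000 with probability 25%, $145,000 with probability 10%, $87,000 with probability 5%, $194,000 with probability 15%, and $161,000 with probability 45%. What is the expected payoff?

$141,650

EV = 0.25 × 85000 + 0.1 × 145000 + 0.05 × 87000 + 0.15 × 194000 + 0.45 × 161000 = 21250 + 14500 + 4350 + 29100 + 72450 = 141650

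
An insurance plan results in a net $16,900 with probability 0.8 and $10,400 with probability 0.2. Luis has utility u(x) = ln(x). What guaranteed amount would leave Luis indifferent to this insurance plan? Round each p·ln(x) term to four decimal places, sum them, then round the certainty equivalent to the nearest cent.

E[u] = 0.8·ln(16900) + 0.2·ln(10400) = 7.7881 + 1.8499 = 9.6380
CE = e^9.6380 ≈ 15336.64

$15,336.64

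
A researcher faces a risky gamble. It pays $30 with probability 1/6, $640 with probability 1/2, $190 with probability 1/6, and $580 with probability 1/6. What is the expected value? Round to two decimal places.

$453.33

EV = 1/6 × 30 + 1/2 × 640 + 1/6 × 190 + 1/6 × 580 = 5 + 320 + 31.6667 + 96.6667 = 453.3333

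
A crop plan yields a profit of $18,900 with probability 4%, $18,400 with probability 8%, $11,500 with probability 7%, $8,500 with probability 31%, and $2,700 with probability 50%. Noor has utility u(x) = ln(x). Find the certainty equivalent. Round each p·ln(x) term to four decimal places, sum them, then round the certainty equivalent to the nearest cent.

E[u] = 0.04·ln(18900) + 0.08·ln(18400) + 0.07·ln(11500) + 0.31·ln(8500) + 0.5·ln(2700) = 0.3939 + 0.7856 + 0.6545 + 2.8048 + 3.9505 = 8.5893
CE = e^8.5893 ≈ 5373.85

$5,373.85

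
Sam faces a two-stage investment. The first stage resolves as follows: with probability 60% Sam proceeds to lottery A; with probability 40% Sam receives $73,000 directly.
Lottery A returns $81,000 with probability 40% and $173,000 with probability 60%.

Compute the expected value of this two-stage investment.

EV(A) = 0.4 × 81000 + 0.6 × 173000 = 32400 + 103800 = 136200
Branch B: 73000 (certain)
Overall = 0.6 × 136200 + 0.4 × 73000 = 81720 + 29200 = 110920

$110,920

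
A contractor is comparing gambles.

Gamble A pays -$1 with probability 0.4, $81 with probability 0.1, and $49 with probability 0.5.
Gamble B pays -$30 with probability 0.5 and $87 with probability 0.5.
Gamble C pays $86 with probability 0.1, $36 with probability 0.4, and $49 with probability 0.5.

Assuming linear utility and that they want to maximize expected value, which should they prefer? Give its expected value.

Gamble A = 0.4 × (-1) + 0.1 × 81 + 0.5 × 49 = -0.4 + 8.1 + 24.5 = 32.2
Gamble B = 0.5 × (-30) + 0.5 × 87 = -15 + 43.5 = 28.5
Gamble C = 0.1 × 86 + 0.4 × 36 + 0.5 × 49 = 8.6 + 14.4 + 24.5 = 47.5

Gamble C ($47.50)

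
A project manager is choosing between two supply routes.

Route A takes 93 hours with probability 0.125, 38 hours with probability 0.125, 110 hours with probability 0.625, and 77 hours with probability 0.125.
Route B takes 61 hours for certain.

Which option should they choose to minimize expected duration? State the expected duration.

Route A = 0.125 × 93 + 0.125 × 38 + 0.625 × 110 + 0.125 × 77 = 11.625 + 4.75 + 68.75 + 9.625 = 94.75
Route B: 61 (certain)

Route B (61 hours)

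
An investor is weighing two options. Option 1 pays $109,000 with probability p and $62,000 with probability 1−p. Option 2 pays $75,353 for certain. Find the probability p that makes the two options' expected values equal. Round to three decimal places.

p = 0.284

p·109000 + (1−p)·62000 = 75353
47000p + 62000 = 75353
p = (75353 − 62000) / 47000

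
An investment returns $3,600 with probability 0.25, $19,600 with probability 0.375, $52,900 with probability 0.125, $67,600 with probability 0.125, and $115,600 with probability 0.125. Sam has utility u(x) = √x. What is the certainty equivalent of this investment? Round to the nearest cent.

E[u] = 0.25·√3600 + 0.375·√19600 + 0.125·√52900 + 0.125·√67600 + 0.125·√115600 = 0.25·60 + 0.375·140 + 0.125·230 + 0.125·260 + 0.125·340 = 171.25
CE = (171.25)² = 29326.5625

$29,326.56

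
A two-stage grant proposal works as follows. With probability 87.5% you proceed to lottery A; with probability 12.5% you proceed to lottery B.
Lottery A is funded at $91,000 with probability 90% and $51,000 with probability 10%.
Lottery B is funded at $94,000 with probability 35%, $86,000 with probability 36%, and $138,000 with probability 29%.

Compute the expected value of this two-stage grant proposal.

$89,110

EV(A) = 0.9 × 91000 + 0.1 × 51000 = 81900 + 5100 = 87000
EV(B) = 0.35 × 94000 + 0.36 × 86000 + 0.29 × 138000 = 32900 + 30960 + 40020 = 103880
Overall = 0.875 × 87000 + 0.125 × 103880 = 76125 + 12985 = 89110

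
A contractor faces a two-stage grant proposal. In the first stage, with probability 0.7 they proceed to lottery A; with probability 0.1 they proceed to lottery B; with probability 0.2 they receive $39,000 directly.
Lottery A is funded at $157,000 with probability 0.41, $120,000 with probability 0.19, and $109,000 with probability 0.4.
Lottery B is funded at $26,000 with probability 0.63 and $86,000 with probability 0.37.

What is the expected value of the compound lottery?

EV(A) = 0.41 × 157000 + 0.19 × 120000 + 0.4 × 109000 = 64370 + 22800 + 43600 = 130770
EV(B) = 0.63 × 26000 + 0.37 × 86000 = 16380 + 31820 = 48200
Branch C: 39000 (certain)
Overall = 0.7 × 130770 + 0.1 × 48200 + 0.2 × 39000 = 91539 + 4820 + 7800 = 104159

$104,159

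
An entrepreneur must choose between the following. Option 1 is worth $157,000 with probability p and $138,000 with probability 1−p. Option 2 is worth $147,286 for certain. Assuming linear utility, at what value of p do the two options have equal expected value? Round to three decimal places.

p = 0.489

p·157000 + (1−p)·138000 = 147286
19000p + 138000 = 147286
p = (147286 − 138000) / 19000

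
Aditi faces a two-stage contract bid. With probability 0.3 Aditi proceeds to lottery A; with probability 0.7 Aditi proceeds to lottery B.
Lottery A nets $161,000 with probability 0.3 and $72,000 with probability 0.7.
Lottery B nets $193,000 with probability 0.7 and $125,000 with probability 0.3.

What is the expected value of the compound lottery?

$150,430

EV(A) = 0.3 × 161000 + 0.7 × 72000 = 48300 + 50400 = 98700
EV(B) = 0.7 × 193000 + 0.3 × 125000 = 135100 + 37500 = 172600
Overall = 0.3 × 98700 + 0.7 × 172600 = 29610 + 120820 = 150430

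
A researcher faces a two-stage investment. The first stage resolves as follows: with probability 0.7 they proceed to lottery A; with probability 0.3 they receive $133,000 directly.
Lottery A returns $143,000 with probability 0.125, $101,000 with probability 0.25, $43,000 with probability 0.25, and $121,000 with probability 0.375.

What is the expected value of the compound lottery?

EV(A) = 0.125 × 143000 + 0.25 × 101000 + 0.25 × 43000 + 0.375 × 121000 = 17875 + 25250 + 10750 + 45375 = 99250
Branch B: 133000 (certain)
Overall = 0.7 × 99250 + 0.3 × 133000 = 69475 + 39900 = 109375

$109,375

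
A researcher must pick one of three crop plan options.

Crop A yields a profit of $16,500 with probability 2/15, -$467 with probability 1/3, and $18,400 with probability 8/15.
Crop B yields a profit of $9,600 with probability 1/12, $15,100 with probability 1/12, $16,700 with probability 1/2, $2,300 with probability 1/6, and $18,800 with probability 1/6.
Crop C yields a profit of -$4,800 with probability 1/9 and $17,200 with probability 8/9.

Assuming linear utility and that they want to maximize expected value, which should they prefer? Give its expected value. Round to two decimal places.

Crop C ($14,755.56)

Crop A = 2/15 × 16500 + 1/3 × (-467) + 8/15 × 18400 = 2200 − 155.6667 + 9813.3333 = 11857.6667
Crop B = 1/12 × 9600 + 1/12 × 15100 + 1/2 × 16700 + 1/6 × 2300 + 1/6 × 18800 = 800 + 1258.3333 + 8350 + 383.3333 + 3133.3333 = 13925
Crop C = 1/9 × (-4800) + 8/9 × 17200 = -533.3333 + 15288.8889 = 14755.5556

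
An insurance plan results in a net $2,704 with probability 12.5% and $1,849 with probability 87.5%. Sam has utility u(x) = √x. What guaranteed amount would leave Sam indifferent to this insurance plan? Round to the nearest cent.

E[u] = 0.125·√2704 + 0.875·√1849 = 0.125·52 + 0.875·43 = 44.125
CE = (44.125)² = 1947.015625

$1,947.02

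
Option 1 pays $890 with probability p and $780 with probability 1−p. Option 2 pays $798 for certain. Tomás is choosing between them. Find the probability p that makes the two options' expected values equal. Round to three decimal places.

p = 0.164

p·890 + (1−p)·780 = 798
110p + 780 = 798
p = (798 − 780) / 110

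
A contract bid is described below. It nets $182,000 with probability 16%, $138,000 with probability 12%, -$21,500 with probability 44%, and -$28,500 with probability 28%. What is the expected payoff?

$28,240

EV = 0.16 × 182000 + 0.12 × 138000 + 0.44 × (-21500) + 0.28 × (-28500) = 29120 + 16560 − 9460 − 7980 = 28240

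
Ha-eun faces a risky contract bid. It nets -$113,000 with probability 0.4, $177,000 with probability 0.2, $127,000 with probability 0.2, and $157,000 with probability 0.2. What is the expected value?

$47,000

EV = 0.4 × (-113000) + 0.2 × 177000 + 0.2 × 127000 + 0.2 × 157000 = -45200 + 35400 + 25400 + 31400 = 47000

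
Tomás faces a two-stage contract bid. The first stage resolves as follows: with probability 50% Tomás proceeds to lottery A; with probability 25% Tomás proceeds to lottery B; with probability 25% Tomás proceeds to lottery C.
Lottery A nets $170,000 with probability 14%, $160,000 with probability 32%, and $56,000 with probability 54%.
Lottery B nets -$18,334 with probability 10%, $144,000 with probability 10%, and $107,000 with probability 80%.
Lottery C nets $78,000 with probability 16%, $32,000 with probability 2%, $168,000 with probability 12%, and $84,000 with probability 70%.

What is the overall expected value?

$100,181.65

EV(A) = 0.14 × 170000 + 0.32 × 160000 + 0.54 × 56000 = 23800 + 51200 + 30240 = 105240
EV(B) = 0.1 × (-18334) + 0.1 × 144000 + 0.8 × 107000 = -1833.4 + 14400 + 85600 = 98166.6
EV(C) = 0.16 × 78000 + 0.02 × 32000 + 0.12 × 168000 + 0.7 × 84000 = 12480 + 640 + 20160 + 58800 = 92080
Overall = 0.5 × 105240 + 0.25 × 98166.6 + 0.25 × 92080 = 52620 + 24541.65 + 23020 = 100181.65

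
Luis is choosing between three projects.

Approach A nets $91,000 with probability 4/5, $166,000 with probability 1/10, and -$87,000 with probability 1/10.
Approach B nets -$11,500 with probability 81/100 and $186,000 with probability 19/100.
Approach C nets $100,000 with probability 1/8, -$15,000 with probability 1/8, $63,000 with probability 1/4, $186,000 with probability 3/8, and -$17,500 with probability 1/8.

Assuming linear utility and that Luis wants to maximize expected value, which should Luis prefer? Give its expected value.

Approach A = 4/5 × 91000 + 1/10 × 166000 + 1/10 × (-87000) = 72800 + 16600 − 8700 = 80700
Approach B = 81/100 × (-11500) + 19/100 × 186000 = -9315 + 35340 = 26025
Approach C = 1/8 × 100000 + 1/8 × (-15000) + 1/4 × 63000 + 3/8 × 186000 + 1/8 × (-17500) = 12500 − 1875 + 15750 + 69750 − 2187.5 = 93937.5

Approach C ($93,937.50)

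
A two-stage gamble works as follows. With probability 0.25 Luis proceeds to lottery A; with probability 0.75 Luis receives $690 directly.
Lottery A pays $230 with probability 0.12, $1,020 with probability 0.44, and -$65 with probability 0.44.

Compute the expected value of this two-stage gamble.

$629.45

EV(A) = 0.12 × 230 + 0.44 × 1020 + 0.44 × (-65) = 27.6 + 448.8 − 28.6 = 447.8
Branch B: 690 (certain)
Overall = 0.25 × 447.8 + 0.75 × 690 = 111.95 + 517.5 = 629.45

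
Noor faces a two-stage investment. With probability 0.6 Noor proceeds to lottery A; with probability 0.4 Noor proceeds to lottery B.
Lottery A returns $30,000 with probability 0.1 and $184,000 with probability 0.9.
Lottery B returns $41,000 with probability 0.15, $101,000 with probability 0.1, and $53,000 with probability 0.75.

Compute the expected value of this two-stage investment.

EV(A) = 0.1 × 30000 + 0.9 × 184000 = 3000 + 165600 = 168600
EV(B) = 0.15 × 41000 + 0.1 × 101000 + 0.75 × 53000 = 6150 + 10100 + 39750 = 56000
Overall = 0.6 × 168600 + 0.4 × 56000 = 101160 + 22400 = 123560

$123,560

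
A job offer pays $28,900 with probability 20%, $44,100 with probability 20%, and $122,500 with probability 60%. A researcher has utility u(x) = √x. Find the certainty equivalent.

E[u] = 0.2·√28900 + 0.2·√44100 + 0.6·√122500 = 0.2·170 + 0.2·210 + 0.6·350 = 286
CE = (286)² = 81796

$81,796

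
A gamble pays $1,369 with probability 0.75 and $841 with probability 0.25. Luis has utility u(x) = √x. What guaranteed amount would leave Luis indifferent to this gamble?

E[u] = 0.75·√1369 + 0.25·√841 = 0.75·37 + 0.25·29 = 35
CE = (35)² = 1225

$1,225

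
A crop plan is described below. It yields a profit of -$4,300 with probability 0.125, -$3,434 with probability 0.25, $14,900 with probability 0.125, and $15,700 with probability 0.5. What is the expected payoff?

EV = 0.125 × (-4300) + 0.25 × (-3434) + 0.125 × 14900 + 0.5 × 15700 = -537.5 − 858.5 + 1862.5 + 7850 = 8316.5

$8,316.50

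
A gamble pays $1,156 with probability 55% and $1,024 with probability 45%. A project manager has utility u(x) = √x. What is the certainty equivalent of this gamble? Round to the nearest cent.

E[u] = 0.55·√1156 + 0.45·√1024 = 0.55·34 + 0.45·32 = 33.1
CE = (33.1)² = 1095.61

$1,095.61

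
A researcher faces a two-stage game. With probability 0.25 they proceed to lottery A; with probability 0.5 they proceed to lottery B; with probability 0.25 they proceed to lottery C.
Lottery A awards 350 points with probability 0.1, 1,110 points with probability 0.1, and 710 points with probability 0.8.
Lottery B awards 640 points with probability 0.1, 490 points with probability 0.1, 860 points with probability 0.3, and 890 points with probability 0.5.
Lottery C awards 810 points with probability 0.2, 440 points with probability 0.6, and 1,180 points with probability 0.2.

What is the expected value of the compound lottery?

EV(A) = 0.1 × 350 + 0.1 × 1110 + 0.8 × 710 = 35 + 111 + 568 = 714
EV(B) = 0.1 × 640 + 0.1 × 490 + 0.3 × 860 + 0.5 × 890 = 64 + 49 + 258 + 445 = 816
EV(C) = 0.2 × 810 + 0.6 × 440 + 0.2 × 1180 = 162 + 264 + 236 = 662
Overall = 0.25 × 714 + 0.5 × 816 + 0.25 × 662 = 178.5 + 408 + 165.5 = 752

752 points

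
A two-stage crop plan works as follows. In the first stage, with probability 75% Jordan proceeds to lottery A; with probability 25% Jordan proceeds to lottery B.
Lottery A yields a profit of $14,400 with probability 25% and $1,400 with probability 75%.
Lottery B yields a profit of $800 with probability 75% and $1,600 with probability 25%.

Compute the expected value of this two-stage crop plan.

$3,737.50

EV(A) = 0.25 × 14400 + 0.75 × 1400 = 3600 + 1050 = 4650
EV(B) = 0.75 × 800 + 0.25 × 1600 = 600 + 400 = 1000
Overall = 0.75 × 4650 + 0.25 × 1000 = 3487.5 + 250 = 3737.5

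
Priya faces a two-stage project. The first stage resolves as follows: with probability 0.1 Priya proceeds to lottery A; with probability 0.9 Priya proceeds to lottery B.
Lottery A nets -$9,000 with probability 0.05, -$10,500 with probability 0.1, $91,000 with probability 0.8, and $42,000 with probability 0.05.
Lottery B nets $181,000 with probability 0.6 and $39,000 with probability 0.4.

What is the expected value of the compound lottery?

$119,120

EV(A) = 0.05 × (-9000) + 0.1 × (-10500) + 0.8 × 91000 + 0.05 × 42000 = -450 − 1050 + 72800 + 2100 = 73400
EV(B) = 0.6 × 181000 + 0.4 × 39000 = 108600 + 15600 = 124200
Overall = 0.1 × 73400 + 0.9 × 124200 = 7340 + 111780 = 119120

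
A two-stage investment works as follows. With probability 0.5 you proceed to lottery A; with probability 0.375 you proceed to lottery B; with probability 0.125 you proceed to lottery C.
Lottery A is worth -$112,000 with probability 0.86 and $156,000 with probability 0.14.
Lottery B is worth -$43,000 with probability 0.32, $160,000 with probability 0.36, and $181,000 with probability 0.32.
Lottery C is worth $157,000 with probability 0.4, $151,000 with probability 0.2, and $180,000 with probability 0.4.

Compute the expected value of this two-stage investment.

$21,545

EV(A) = 0.86 × (-112000) + 0.14 × 156000 = -96320 + 21840 = -74480
EV(B) = 0.32 × (-43000) + 0.36 × 160000 + 0.32 × 181000 = -13760 + 57600 + 57920 = 101760
EV(C) = 0.4 × 157000 + 0.2 × 151000 + 0.4 × 180000 = 62800 + 30200 + 72000 = 165000
Overall = 0.5 × (-74480) + 0.375 × 101760 + 0.125 × 165000 = -37240 + 38160 + 20625 = 21545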